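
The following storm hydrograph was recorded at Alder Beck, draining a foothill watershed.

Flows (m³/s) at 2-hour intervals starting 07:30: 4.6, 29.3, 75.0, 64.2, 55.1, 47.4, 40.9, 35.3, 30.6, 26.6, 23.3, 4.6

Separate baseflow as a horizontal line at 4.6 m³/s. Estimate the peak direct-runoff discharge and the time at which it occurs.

Subtracting baseflow gives direct-runoff ordinates: 0.0, 24.7, 70.4, 59.6, 50.5, 42.8, 36.3, 30.7, 26.0, 22.0, 18.7, 0.0 m³/s.
The maximum is 70.4 m³/s, occurring at the reading for t = 11:30.

Q_p = 70.4 m³/s at t = 11:30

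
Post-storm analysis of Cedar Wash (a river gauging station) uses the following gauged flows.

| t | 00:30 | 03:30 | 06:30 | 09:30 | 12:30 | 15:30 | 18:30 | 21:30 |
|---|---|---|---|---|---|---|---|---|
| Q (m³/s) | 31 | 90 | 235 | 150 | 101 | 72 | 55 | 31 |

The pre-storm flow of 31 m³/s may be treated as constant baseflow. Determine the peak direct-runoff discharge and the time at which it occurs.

Q_p = 204.0 m³/s at t = 06:30

Subtracting baseflow gives direct-runoff ordinates: 0.0, 59.0, 204.0, 119.0, 70.0, 41.0, 24.0, 0.0 m³/s.
The maximum is 204.0 m³/s, occurring at the reading for t = 06:30.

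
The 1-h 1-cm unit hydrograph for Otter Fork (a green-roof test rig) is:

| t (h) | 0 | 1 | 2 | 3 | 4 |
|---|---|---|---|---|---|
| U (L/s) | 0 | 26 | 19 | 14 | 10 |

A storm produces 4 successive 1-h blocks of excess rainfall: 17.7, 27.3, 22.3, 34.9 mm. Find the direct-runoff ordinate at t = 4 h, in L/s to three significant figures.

By discrete convolution, Q_j = Σ (P_i / 10 mm) · U_{j−i}.
At t = 4 h (j=4): Q = (17.7/10)·10 + (27.3/10)·14 + (22.3/10)·19 + (34.9/10)·26 = 189 L/s.

Q ≈ 189 L/s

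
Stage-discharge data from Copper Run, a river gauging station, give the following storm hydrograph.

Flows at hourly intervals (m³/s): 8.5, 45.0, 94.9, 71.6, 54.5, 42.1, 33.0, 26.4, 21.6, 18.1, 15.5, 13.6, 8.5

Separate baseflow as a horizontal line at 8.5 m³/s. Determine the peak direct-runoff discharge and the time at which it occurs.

Q_p = 86.4 m³/s at t = 2 h

Subtracting baseflow gives direct-runoff ordinates: 0.0, 36.5, 86.4, 63.1, 46.0, 33.6, 24.5, 17.9, 13.1, 9.6, 7.0, 5.1, 0.0 m³/s.
The maximum is 86.4 m³/s, occurring at the reading for t = 2 h.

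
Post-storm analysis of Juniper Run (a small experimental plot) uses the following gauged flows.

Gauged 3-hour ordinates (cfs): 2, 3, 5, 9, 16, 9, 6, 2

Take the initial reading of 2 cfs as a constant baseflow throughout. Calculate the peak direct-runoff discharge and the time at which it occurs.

Q_p = 14.0 cfs at t = 12 h

Subtracting baseflow gives direct-runoff ordinates: 0.0, 1.0, 3.0, 7.0, 14.0, 7.0, 4.0, 0.0 cfs.
The maximum is 14.0 cfs, occurring at the reading for t = 12 h.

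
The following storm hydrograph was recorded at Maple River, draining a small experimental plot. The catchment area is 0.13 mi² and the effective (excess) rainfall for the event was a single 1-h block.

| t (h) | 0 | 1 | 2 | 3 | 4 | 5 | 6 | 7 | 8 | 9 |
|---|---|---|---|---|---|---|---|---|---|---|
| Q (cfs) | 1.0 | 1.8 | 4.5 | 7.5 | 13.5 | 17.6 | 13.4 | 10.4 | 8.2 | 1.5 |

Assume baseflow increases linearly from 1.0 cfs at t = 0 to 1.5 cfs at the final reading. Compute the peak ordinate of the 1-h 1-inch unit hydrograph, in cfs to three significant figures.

U_p ≈ 20.5 cfs

Direct runoff: 0.00, 0.74, 3.39, 6.33, 12.28, 16.32, 12.07, 9.01, 6.76, 0.00 cfs; ΣQ_DR = 66.90 cfs, peak = 16.32 cfs.
Runoff depth d = ΣQ_DR·Δt / A = 66.90 × 3600 / (0.13 mi²) = 0.7974 in.
The 1-inch UH is the DRH scaled by (1 in)/d, so U_p = 16.32 × 1/0.7974 = 20.5 cfs.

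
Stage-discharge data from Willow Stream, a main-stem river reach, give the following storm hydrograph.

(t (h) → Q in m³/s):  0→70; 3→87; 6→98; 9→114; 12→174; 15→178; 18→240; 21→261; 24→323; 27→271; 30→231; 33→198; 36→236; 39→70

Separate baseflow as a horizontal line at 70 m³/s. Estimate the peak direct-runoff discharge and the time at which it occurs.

Q_p = 253.0 m³/s at t = 24 h

Subtracting baseflow gives direct-runoff ordinates: 0.0, 17.0, 28.0, 44.0, 104.0, 108.0, 170.0, 191.0, 253.0, 201.0, 161.0, 128.0, 166.0, 0.0 m³/s.
The maximum is 253.0 m³/s, occurring at the reading for t = 24 h.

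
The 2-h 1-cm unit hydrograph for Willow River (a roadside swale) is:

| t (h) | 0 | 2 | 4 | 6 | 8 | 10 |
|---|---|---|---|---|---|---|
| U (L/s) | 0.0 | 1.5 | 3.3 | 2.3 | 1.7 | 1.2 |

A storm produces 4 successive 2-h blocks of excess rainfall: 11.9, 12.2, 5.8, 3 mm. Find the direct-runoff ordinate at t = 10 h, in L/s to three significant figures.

By discrete convolution, Q_j = Σ (P_i / 10 mm) · U_{j−i}.
At t = 10 h (j=5): Q = (11.9/10)·1.2 + (12.2/10)·1.7 + (5.8/10)·2.3 + (3/10)·3.3 = 5.83 L/s.

Q ≈ 5.83 L/s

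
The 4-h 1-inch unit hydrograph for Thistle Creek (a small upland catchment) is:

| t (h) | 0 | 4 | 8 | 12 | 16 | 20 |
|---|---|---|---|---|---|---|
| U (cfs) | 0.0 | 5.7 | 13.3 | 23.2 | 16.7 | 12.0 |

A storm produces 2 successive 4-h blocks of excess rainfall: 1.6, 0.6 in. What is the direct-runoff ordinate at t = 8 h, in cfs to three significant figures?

By discrete convolution, Q_j = Σ (P_i / 1 in) · U_{j−i}.
At t = 8 h (j=2): Q = (1.6/1)·13.3 + (0.6/1)·5.7 = 24.7 cfs.

Q ≈ 24.7 cfs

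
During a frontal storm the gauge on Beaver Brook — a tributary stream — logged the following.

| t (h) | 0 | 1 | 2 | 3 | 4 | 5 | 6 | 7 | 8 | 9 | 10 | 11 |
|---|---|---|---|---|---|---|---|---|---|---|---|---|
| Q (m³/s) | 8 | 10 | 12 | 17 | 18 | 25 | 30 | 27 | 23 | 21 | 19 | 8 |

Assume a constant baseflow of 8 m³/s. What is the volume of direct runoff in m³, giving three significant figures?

Direct-runoff ordinates (Q − Q_b): 0.0, 2.0, 4.0, 9.0, 10.0, 17.0, 22.0, 19.0, 15.0, 13.0, 11.0, 0.0 m³/s.
ΣQ_DR = 122.0 m³/s.
With Δt = 1 h = 3600 s, V = ΣQ_DR · Δt = 122.0 × 3600 = 4.39 × 10^5 m³.

V ≈ 4.39 × 10^5 m³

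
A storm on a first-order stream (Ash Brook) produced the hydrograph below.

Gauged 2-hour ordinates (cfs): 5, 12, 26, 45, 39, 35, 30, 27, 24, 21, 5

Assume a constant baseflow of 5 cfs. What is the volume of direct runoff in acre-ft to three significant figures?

Direct-runoff ordinates (Q − Q_b): 0.0, 7.0, 21.0, 40.0, 34.0, 30.0, 25.0, 22.0, 19.0, 16.0, 0.0 cfs.
ΣQ_DR = 214.0 cfs.
With Δt = 2 h = 7200 s, V = ΣQ_DR · Δt = 214.0 × 7200 = 1.54 × 10^6 ft³ = 35.4 acre-ft.

V ≈ 35.4 acre-ft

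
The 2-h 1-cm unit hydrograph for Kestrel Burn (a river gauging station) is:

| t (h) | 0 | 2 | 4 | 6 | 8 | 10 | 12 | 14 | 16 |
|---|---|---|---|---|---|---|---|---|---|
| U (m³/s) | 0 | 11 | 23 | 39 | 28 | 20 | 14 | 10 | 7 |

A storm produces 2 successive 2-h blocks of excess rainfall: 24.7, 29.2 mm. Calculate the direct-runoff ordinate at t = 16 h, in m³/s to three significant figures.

By discrete convolution, Q_j = Σ (P_i / 10 mm) · U_{j−i}.
At t = 16 h (j=8): Q = (24.7/10)·7 + (29.2/10)·10 = 46.5 m³/s.

Q ≈ 46.5 m³/s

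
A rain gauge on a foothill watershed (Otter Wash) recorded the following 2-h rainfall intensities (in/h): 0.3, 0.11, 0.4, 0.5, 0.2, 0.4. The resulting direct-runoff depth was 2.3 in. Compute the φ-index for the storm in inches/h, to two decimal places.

φ ≈ 0.13 in/h

Only the 5 blocks with intensity above φ contribute runoff: 0.3, 0.4, 0.5, 0.2, 0.4 in/h.
Σ(I−φ)·Δt = d  ⇒  (0.3+0.4+0.5+0.2+0.4 − 5φ)·2 = 2.3
φ = (1.800 − 2.3/2) / 5 = 0.13 in/h.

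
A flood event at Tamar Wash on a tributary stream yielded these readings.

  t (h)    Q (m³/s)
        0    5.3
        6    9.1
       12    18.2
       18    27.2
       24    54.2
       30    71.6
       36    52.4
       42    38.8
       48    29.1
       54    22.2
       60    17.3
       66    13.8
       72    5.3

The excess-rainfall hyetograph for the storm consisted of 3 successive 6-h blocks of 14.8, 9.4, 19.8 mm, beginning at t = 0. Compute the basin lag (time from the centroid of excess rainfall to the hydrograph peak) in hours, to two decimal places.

t_L ≈ 20.32 h

Centroid of excess rainfall: t_c = Σ P_i·t̄_i / ΣP_i = 9.6818 h (block centres at 3, 9, 15 h).
Hydrograph peak occurs at t = 30 h, so basin lag t_L = 30 − 9.6818 = 20.32 h.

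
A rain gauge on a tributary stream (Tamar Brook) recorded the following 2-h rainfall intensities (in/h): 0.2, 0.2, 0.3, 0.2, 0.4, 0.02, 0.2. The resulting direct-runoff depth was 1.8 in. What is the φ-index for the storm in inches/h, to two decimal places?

Only the 6 blocks with intensity above φ contribute runoff: 0.2, 0.2, 0.3, 0.2, 0.4, 0.2 in/h.
Σ(I−φ)·Δt = d  ⇒  (0.2+0.2+0.3+0.2+0.4+0.2 − 6φ)·2 = 1.8
φ = (1.500 − 1.8/2) / 6 = 0.10 in/h.

φ ≈ 0.10 in/h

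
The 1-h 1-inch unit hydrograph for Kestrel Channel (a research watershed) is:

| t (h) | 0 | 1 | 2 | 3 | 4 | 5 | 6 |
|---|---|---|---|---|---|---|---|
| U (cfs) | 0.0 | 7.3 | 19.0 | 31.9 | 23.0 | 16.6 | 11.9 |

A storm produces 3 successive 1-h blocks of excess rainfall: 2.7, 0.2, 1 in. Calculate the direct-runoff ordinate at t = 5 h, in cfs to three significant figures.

By discrete convolution, Q_j = Σ (P_i / 1 in) · U_{j−i}.
At t = 5 h (j=5): Q = (2.7/1)·16.6 + (0.2/1)·23.0 + (1/1)·31.9 = 81.3 cfs.

Q ≈ 81.3 cfs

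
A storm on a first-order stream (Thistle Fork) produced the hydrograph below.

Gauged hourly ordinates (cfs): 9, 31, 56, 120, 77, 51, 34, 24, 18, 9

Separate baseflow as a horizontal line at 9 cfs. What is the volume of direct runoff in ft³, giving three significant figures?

Direct-runoff ordinates (Q − Q_b): 0.0, 22.0, 47.0, 111.0, 68.0, 42.0, 25.0, 15.0, 9.0, 0.0 cfs.
ΣQ_DR = 339.0 cfs.
With Δt = 1 h = 3600 s, V = ΣQ_DR · Δt = 339.0 × 3600 = 1.22 × 10^6 ft³.

V ≈ 1.22 × 10^6 ft³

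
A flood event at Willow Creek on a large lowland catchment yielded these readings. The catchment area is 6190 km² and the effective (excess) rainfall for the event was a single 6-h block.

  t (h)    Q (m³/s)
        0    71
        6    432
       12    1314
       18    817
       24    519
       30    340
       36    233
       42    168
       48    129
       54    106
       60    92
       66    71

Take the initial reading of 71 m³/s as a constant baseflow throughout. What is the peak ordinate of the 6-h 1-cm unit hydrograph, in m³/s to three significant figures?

Direct runoff: 0.0, 361.0, 1243.0, 746.0, 448.0, 269.0, 162.0, 97.0, 58.0, 35.0, 21.0, 0.0 m³/s; ΣQ_DR = 3440 m³/s, peak = 1243.0 m³/s.
Runoff depth d = ΣQ_DR·Δt / A = 3440 × 21600 / (6190 km²) = 12.00 mm.
The 1-cm UH is the DRH scaled by (10 mm)/d, so U_p = 1243.0 × 10/12.00 = 1040 m³/s.

U_p ≈ 1040 m³/s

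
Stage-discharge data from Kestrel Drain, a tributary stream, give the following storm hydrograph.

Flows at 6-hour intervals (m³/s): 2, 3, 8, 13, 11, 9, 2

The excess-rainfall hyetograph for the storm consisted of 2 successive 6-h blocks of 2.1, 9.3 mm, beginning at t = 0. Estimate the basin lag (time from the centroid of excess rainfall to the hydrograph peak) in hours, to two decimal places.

Centroid of excess rainfall: t_c = Σ P_i·t̄_i / ΣP_i = 7.8947 h (block centres at 3, 9 h).
Hydrograph peak occurs at t = 18 h, so basin lag t_L = 18 − 7.8947 = 10.11 h.

t_L ≈ 10.11 h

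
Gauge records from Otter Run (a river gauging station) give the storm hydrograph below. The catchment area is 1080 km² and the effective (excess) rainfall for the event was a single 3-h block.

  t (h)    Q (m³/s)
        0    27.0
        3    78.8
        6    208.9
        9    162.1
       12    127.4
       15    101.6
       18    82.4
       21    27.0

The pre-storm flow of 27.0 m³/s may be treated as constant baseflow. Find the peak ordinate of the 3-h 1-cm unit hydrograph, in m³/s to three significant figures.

U_p ≈ 304 m³/s

Direct runoff: 0.0, 51.8, 181.9, 135.1, 100.4, 74.6, 55.4, 0.0 m³/s; ΣQ_DR = 599.2 m³/s, peak = 181.9 m³/s.
Runoff depth d = ΣQ_DR·Δt / A = 599.2 × 10800 / (1080 km²) = 5.992 mm.
The 1-cm UH is the DRH scaled by (10 mm)/d, so U_p = 181.9 × 10/5.992 = 304 m³/s.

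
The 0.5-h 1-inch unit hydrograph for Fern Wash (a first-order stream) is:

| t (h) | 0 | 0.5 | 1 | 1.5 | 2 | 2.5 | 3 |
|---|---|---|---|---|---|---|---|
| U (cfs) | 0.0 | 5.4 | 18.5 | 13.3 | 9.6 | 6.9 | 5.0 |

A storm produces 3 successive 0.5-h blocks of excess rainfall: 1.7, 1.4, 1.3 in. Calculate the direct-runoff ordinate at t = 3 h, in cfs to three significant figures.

Q ≈ 30.6 cfs

By discrete convolution, Q_j = Σ (P_i / 1 in) · U_{j−i}.
At t = 3 h (j=6): Q = (1.7/1)·5.0 + (1.4/1)·6.9 + (1.3/1)·9.6 = 30.6 cfs.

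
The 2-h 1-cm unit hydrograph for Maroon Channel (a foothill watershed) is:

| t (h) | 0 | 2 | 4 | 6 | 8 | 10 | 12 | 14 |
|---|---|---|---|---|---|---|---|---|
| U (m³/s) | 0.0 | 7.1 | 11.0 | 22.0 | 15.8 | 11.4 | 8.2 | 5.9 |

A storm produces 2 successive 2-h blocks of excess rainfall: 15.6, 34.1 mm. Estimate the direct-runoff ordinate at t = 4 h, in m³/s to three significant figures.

By discrete convolution, Q_j = Σ (P_i / 10 mm) · U_{j−i}.
At t = 4 h (j=2): Q = (15.6/10)·11.0 + (34.1/10)·7.1 = 41.4 m³/s.

Q ≈ 41.4 m³/s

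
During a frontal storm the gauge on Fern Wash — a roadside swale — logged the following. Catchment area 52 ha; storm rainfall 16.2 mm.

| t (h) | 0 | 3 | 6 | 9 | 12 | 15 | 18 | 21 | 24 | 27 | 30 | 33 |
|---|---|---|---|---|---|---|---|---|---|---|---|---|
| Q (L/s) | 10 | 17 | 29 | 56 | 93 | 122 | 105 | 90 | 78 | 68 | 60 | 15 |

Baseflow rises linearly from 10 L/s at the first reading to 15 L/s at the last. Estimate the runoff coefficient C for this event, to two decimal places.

C ≈ 0.76

ΣQ_DR = 593.0 L/s; V = ΣQ_DR·Δt = 6.404 × 10^6 L.
Runoff depth d = V / A = 12.32 mm.
C = d / P = 12.32 / 16.2 = 0.76.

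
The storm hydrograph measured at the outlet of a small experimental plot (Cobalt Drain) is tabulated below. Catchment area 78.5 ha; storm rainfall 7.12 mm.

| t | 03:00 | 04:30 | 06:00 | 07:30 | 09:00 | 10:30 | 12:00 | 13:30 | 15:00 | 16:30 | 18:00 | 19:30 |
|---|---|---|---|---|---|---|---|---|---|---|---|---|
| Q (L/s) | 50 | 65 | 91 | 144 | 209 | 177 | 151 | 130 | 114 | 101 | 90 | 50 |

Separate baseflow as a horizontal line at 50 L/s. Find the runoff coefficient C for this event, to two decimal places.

ΣQ_DR = 772.0 L/s; V = ΣQ_DR·Δt = 4.169 × 10^6 L.
Runoff depth d = V / A = 5.311 mm.
C = d / P = 5.311 / 7.12 = 0.75.

C ≈ 0.75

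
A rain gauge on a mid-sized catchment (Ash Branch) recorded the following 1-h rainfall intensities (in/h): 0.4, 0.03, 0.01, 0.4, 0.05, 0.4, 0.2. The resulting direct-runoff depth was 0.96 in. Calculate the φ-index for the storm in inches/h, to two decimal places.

φ ≈ 0.11 in/h

Only the 4 blocks with intensity above φ contribute runoff: 0.4, 0.4, 0.4, 0.2 in/h.
Σ(I−φ)·Δt = d  ⇒  (0.4+0.4+0.4+0.2 − 4φ)·1 = 0.96
φ = (1.400 − 0.96/1) / 4 = 0.11 in/h.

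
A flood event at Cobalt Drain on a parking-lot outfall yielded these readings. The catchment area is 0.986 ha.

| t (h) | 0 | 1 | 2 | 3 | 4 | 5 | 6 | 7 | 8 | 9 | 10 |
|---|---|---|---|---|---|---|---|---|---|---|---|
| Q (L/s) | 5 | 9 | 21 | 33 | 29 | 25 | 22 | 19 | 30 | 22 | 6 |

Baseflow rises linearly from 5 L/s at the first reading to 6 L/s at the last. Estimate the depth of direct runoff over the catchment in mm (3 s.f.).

Direct runoff: 0.00, 3.90, 15.80, 27.70, 23.60, 19.50, 16.40, 13.30, 24.20, 16.10, 0.00 L/s; ΣQ_DR = 160.5 L/s.
V = ΣQ_DR · Δt = 160.5 × 3600 s = 5.778 × 10^5 L.
Over A = 0.986 ha, depth = V / A = 58.6 mm.

d ≈ 58.6 mm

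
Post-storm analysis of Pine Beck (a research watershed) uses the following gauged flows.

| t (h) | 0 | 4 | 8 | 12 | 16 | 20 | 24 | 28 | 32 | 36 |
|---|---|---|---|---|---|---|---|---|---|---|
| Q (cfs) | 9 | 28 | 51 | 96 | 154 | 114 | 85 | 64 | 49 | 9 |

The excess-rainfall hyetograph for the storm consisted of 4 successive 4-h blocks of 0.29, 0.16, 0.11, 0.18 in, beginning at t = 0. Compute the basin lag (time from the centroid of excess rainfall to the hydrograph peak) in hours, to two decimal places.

Centroid of excess rainfall: t_c = Σ P_i·t̄_i / ΣP_i = 6.9730 h (block centres at 2, 6, 10, 14 h).
Hydrograph peak occurs at t = 16 h, so basin lag t_L = 16 − 6.9730 = 9.03 h.

t_L ≈ 9.03 h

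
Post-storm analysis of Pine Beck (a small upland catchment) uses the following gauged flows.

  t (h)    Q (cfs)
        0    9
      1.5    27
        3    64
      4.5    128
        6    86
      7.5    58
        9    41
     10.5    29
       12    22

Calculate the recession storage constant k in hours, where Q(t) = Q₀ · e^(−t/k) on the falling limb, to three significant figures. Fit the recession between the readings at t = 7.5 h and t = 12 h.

On the falling limb, Q drops from 58 to 22 cfs between t = 7.5 h and t = 12 h (Δt = 4.5 h).
k = −Δt / ln(Q₂/Q₁) = −4.5 / ln(22/58) = 4.64 h.

k ≈ 4.64 h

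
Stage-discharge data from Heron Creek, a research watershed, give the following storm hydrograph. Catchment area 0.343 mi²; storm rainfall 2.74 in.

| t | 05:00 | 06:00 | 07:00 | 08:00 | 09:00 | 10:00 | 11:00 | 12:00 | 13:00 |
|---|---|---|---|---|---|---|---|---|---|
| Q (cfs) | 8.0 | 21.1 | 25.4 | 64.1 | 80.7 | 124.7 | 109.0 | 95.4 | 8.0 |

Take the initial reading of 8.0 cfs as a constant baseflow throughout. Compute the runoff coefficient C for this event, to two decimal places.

C ≈ 0.77

ΣQ_DR = 464.4 cfs; V = ΣQ_DR·Δt = 1.672 × 10^6 ft³.
Runoff depth d = V / A = 2.098 in.
C = d / P = 2.098 / 2.74 = 0.77.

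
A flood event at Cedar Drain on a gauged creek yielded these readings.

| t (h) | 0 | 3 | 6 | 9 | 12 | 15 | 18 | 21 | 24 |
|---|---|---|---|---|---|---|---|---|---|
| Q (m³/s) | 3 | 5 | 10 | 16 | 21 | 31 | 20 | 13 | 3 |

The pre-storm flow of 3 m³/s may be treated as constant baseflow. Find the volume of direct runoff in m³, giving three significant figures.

V ≈ 1.03 × 10^6 m³

Direct-runoff ordinates (Q − Q_b): 0.0, 2.0, 7.0, 13.0, 18.0, 28.0, 17.0, 10.0, 0.0 m³/s.
ΣQ_DR = 95.00 m³/s.
With Δt = 3 h = 10800 s, V = ΣQ_DR · Δt = 95.00 × 10800 = 1.03 × 10^6 m³.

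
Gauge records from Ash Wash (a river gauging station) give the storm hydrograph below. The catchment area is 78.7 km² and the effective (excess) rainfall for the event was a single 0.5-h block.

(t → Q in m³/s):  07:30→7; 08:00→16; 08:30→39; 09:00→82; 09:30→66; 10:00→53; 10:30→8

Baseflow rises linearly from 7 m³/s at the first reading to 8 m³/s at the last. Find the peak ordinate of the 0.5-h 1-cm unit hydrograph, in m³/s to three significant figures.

Direct runoff: 0.00, 8.83, 31.67, 74.50, 58.33, 45.17, 0.00 m³/s; ΣQ_DR = 218.5 m³/s, peak = 74.50 m³/s.
Runoff depth d = ΣQ_DR·Δt / A = 218.5 × 1800 / (78.7 km²) = 4.997 mm.
The 1-cm UH is the DRH scaled by (10 mm)/d, so U_p = 74.50 × 10/4.997 = 149 m³/s.

U_p ≈ 149 m³/s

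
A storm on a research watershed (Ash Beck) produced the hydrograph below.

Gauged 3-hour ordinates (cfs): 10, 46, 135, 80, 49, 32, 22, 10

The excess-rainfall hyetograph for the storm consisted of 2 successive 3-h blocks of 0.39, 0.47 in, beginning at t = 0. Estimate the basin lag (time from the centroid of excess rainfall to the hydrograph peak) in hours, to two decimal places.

Centroid of excess rainfall: t_c = Σ P_i·t̄_i / ΣP_i = 3.1395 h (block centres at 1.5, 4.5 h).
Hydrograph peak occurs at t = 6 h, so basin lag t_L = 6 − 3.1395 = 2.86 h.

t_L ≈ 2.86 h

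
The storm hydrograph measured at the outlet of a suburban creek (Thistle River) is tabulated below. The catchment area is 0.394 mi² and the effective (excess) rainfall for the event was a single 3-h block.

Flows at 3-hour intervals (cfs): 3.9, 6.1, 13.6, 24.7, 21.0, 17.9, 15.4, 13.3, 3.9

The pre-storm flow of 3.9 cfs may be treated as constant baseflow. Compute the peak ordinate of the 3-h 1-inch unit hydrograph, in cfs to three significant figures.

Direct runoff: 0.0, 2.2, 9.7, 20.8, 17.1, 14.0, 11.5, 9.4, 0.0 cfs; ΣQ_DR = 84.70 cfs, peak = 20.8 cfs.
Runoff depth d = ΣQ_DR·Δt / A = 84.70 × 10800 / (0.394 mi²) = 0.9994 in.
The 1-inch UH is the DRH scaled by (1 in)/d, so U_p = 20.8 × 1/0.9994 = 20.8 cfs.

U_p ≈ 20.8 cfs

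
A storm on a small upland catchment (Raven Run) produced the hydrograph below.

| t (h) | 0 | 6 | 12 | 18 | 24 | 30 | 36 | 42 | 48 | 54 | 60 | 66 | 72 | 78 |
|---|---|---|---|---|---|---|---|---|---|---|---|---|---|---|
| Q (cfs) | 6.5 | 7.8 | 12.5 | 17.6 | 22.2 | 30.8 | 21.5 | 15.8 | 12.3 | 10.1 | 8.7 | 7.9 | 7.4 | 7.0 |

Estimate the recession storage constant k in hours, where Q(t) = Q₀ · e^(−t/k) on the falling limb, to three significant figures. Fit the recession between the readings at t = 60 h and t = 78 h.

On the falling limb, Q drops from 8.7 to 7.0 cfs between t = 60 h and t = 78 h (Δt = 18 h).
k = −Δt / ln(Q₂/Q₁) = −18 / ln(7.0/8.7) = 82.8 h.

k ≈ 82.8 h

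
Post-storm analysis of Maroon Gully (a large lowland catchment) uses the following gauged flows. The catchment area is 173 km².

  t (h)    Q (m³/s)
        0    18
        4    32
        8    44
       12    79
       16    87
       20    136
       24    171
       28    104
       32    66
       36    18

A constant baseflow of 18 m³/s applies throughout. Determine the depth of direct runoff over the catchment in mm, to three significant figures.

Direct runoff: 0.0, 14.0, 26.0, 61.0, 69.0, 118.0, 153.0, 86.0, 48.0, 0.0 m³/s; ΣQ_DR = 575.0 m³/s.
V = ΣQ_DR · Δt = 575.0 × 14400 s = 8.280 × 10^6 m³.
Over A = 173 km², depth = V / A = 47.9 mm.

d ≈ 47.9 mm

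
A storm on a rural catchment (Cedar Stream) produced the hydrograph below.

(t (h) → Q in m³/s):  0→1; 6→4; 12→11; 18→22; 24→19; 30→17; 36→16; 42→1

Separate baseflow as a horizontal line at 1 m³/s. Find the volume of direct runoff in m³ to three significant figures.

V ≈ 1.79 × 10^6 m³

Direct-runoff ordinates (Q − Q_b): 0.0, 3.0, 10.0, 21.0, 18.0, 16.0, 15.0, 0.0 m³/s.
ΣQ_DR = 83.00 m³/s.
With Δt = 6 h = 21600 s, V = ΣQ_DR · Δt = 83.00 × 21600 = 1.79 × 10^6 m³.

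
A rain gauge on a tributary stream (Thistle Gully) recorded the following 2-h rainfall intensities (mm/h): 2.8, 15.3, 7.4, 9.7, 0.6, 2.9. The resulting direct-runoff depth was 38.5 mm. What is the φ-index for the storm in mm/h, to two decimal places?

Only the 3 blocks with intensity above φ contribute runoff: 15.3, 7.4, 9.7 mm/h.
Σ(I−φ)·Δt = d  ⇒  (15.3+7.4+9.7 − 3φ)·2 = 38.5
φ = (32.40 − 38.5/2) / 3 = 4.38 mm/h.

φ ≈ 4.38 mm/h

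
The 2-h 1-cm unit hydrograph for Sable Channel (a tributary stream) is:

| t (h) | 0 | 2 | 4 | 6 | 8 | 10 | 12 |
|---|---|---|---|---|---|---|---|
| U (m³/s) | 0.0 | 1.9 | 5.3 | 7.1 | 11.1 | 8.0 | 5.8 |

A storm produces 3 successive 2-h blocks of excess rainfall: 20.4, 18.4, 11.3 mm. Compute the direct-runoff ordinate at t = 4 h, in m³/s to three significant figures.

Q ≈ 14.3 m³/s

By discrete convolution, Q_j = Σ (P_i / 10 mm) · U_{j−i}.
At t = 4 h (j=2): Q = (20.4/10)·5.3 + (18.4/10)·1.9 + (11.3/10)·0.0 = 14.3 m³/s.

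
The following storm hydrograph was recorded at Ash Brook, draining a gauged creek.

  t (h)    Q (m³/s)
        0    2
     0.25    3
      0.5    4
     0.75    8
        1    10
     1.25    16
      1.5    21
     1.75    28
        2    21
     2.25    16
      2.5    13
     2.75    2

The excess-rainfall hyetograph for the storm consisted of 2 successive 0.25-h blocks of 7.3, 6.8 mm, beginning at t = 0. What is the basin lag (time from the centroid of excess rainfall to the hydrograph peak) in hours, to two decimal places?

Centroid of excess rainfall: t_c = Σ P_i·t̄_i / ΣP_i = 0.2456 h (block centres at 0.125, 0.375 h).
Hydrograph peak occurs at t = 1.75 h, so basin lag t_L = 1.75 − 0.2456 = 1.50 h.

t_L ≈ 1.50 h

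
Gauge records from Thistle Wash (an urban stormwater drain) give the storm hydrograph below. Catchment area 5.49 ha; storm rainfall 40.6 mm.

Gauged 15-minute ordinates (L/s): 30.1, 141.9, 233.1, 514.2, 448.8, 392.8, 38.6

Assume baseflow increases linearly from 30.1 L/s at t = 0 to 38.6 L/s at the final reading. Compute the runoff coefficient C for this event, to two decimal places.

ΣQ_DR = 1559 L/s; V = ΣQ_DR·Δt = 1.403 × 10^6 L.
Runoff depth d = V / A = 25.56 mm.
C = d / P = 25.56 / 40.6 = 0.63.

C ≈ 0.63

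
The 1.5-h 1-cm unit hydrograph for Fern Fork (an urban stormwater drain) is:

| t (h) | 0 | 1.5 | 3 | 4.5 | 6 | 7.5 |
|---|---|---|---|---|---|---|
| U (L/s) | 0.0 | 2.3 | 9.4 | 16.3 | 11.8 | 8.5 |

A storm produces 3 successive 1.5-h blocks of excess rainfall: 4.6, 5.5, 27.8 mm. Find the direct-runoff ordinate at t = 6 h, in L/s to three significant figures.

By discrete convolution, Q_j = Σ (P_i / 10 mm) · U_{j−i}.
At t = 6 h (j=4): Q = (4.6/10)·11.8 + (5.5/10)·16.3 + (27.8/10)·9.4 = 40.5 L/s.

Q ≈ 40.5 L/s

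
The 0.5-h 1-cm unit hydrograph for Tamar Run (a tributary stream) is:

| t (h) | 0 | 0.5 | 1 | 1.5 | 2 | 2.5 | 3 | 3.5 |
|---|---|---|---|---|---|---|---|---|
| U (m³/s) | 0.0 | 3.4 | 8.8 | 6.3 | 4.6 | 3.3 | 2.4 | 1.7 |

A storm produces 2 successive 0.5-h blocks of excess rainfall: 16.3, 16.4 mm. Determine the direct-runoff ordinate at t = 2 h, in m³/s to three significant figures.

Q ≈ 17.8 m³/s

By discrete convolution, Q_j = Σ (P_i / 10 mm) · U_{j−i}.
At t = 2 h (j=4): Q = (16.3/10)·4.6 + (16.4/10)·6.3 = 17.8 m³/s.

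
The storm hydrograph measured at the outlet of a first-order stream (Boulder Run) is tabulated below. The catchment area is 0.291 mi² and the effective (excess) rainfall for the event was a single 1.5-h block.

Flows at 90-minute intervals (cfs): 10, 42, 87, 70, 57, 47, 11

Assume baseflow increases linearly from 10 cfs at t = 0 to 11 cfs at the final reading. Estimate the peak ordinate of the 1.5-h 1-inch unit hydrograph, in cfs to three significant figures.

U_p ≈ 38.3 cfs

Direct runoff: 0.00, 31.83, 76.67, 59.50, 46.33, 36.17, 0.00 cfs; ΣQ_DR = 250.5 cfs, peak = 76.67 cfs.
Runoff depth d = ΣQ_DR·Δt / A = 250.5 × 5400 / (0.291 mi²) = 2.001 in.
The 1-inch UH is the DRH scaled by (1 in)/d, so U_p = 76.67 × 1/2.001 = 38.3 cfs.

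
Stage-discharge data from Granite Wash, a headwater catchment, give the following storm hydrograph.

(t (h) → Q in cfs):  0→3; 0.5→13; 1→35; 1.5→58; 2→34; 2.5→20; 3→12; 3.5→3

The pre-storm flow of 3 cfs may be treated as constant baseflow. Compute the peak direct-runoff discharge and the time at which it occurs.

Q_p = 55.0 cfs at t = 1.5 h

Subtracting baseflow gives direct-runoff ordinates: 0.0, 10.0, 32.0, 55.0, 31.0, 17.0, 9.0, 0.0 cfs.
The maximum is 55.0 cfs, occurring at the reading for t = 1.5 h.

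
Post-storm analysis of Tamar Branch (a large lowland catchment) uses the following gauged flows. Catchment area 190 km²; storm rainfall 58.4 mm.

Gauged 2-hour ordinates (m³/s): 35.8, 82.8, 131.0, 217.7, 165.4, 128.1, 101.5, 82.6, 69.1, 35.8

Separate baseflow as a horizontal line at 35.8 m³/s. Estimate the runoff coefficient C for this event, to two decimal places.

ΣQ_DR = 691.8 m³/s; V = ΣQ_DR·Δt = 4.981 × 10^6 m³.
Runoff depth d = V / A = 26.22 mm.
C = d / P = 26.22 / 58.4 = 0.45.

C ≈ 0.45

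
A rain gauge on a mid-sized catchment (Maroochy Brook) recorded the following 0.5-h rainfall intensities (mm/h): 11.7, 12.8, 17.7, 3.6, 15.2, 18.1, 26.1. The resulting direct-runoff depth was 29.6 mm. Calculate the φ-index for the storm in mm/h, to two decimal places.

Only the 6 blocks with intensity above φ contribute runoff: 11.7, 12.8, 17.7, 15.2, 18.1, 26.1 mm/h.
Σ(I−φ)·Δt = d  ⇒  (11.7+12.8+17.7+15.2+18.1+26.1 − 6φ)·0.5 = 29.6
φ = (101.6 − 29.6/0.5) / 6 = 7.07 mm/h.

φ ≈ 7.07 mm/h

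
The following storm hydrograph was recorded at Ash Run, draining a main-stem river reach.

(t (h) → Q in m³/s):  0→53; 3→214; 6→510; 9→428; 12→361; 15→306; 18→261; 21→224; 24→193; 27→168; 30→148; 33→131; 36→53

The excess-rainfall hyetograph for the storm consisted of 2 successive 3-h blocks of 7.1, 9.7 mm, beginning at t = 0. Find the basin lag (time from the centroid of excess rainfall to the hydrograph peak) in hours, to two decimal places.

Centroid of excess rainfall: t_c = Σ P_i·t̄_i / ΣP_i = 3.2321 h (block centres at 1.5, 4.5 h).
Hydrograph peak occurs at t = 6 h, so basin lag t_L = 6 − 3.2321 = 2.77 h.

t_L ≈ 2.77 h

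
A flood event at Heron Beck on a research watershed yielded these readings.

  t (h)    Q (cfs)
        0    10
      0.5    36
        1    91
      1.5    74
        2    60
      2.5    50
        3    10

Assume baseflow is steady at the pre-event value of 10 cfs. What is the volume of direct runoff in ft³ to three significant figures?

Direct-runoff ordinates (Q − Q_b): 0.0, 26.0, 81.0, 64.0, 50.0, 40.0, 0.0 cfs.
ΣQ_DR = 261.0 cfs.
With Δt = 0.5 h = 1800 s, V = ΣQ_DR · Δt = 261.0 × 1800 = 4.70 × 10^5 ft³.

V ≈ 4.70 × 10^5 ft³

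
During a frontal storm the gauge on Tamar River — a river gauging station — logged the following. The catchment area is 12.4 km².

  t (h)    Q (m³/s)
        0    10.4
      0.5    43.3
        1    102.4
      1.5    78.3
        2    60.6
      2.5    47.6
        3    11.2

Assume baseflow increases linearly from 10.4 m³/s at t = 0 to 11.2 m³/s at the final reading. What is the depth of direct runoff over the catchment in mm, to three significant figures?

d ≈ 40.4 mm

Direct runoff: 0.00, 32.77, 91.73, 67.50, 49.67, 36.53, 0.00 m³/s; ΣQ_DR = 278.2 m³/s.
V = ΣQ_DR · Δt = 278.2 × 1800 s = 5.008 × 10^5 m³.
Over A = 12.4 km², depth = V / A = 40.4 mm.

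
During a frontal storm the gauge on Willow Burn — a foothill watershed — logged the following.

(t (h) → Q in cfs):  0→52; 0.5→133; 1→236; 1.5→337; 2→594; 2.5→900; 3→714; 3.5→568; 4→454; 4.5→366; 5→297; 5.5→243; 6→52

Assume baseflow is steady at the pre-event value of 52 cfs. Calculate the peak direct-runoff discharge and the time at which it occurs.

Q_p = 848.0 cfs at t = 2.5 h

Subtracting baseflow gives direct-runoff ordinates: 0.0, 81.0, 184.0, 285.0, 542.0, 848.0, 662.0, 516.0, 402.0, 314.0, 245.0, 191.0, 0.0 cfs.
The maximum is 848.0 cfs, occurring at the reading for t = 2.5 h.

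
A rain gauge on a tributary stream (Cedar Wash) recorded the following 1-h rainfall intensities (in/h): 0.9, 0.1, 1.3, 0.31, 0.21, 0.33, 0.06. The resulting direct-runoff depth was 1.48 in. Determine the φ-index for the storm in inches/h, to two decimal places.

Only the 2 blocks with intensity above φ contribute runoff: 0.9, 1.3 in/h.
Σ(I−φ)·Δt = d  ⇒  (0.9+1.3 − 2φ)·1 = 1.48
φ = (2.200 − 1.48/1) / 2 = 0.36 in/h.

φ ≈ 0.36 in/h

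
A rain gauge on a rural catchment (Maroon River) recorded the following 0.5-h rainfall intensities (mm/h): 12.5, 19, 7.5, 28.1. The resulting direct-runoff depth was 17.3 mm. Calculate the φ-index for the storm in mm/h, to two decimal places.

φ ≈ 8.33 mm/h

Only the 3 blocks with intensity above φ contribute runoff: 12.5, 19, 28.1 mm/h.
Σ(I−φ)·Δt = d  ⇒  (12.5+19+28.1 − 3φ)·0.5 = 17.3
φ = (59.60 − 17.3/0.5) / 3 = 8.33 mm/h.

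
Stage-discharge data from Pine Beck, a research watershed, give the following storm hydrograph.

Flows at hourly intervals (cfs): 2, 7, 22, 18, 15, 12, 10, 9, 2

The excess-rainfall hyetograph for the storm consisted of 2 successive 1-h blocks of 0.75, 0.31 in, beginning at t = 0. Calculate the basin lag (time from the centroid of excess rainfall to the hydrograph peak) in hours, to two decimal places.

t_L ≈ 1.21 h

Centroid of excess rainfall: t_c = Σ P_i·t̄_i / ΣP_i = 0.7925 h (block centres at 0.5, 1.5 h).
Hydrograph peak occurs at t = 2 h, so basin lag t_L = 2 − 0.7925 = 1.21 h.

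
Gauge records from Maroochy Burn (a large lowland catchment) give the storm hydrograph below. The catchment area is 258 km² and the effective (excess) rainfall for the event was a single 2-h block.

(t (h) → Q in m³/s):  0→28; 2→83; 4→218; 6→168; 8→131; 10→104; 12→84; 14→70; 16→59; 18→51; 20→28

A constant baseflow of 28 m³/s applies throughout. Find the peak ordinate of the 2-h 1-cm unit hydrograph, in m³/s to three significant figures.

U_p ≈ 95.1 m³/s

Direct runoff: 0.0, 55.0, 190.0, 140.0, 103.0, 76.0, 56.0, 42.0, 31.0, 23.0, 0.0 m³/s; ΣQ_DR = 716.0 m³/s, peak = 190.0 m³/s.
Runoff depth d = ΣQ_DR·Δt / A = 716.0 × 7200 / (258 km²) = 19.98 mm.
The 1-cm UH is the DRH scaled by (10 mm)/d, so U_p = 190.0 × 10/19.98 = 95.1 m³/s.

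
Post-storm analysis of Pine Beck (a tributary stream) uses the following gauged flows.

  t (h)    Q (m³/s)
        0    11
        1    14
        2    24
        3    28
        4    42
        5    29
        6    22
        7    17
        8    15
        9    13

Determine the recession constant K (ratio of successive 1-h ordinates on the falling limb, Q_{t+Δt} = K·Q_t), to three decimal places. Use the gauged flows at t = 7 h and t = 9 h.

K ≈ 0.874

Using the recession-limb readings at t = 7 h and t = 9 h: Q falls from 17 to 13 m³/s over 2 intervals.
K = (Q₂/Q₁)^(1/2) = (13/17)^(1/2) = 0.874.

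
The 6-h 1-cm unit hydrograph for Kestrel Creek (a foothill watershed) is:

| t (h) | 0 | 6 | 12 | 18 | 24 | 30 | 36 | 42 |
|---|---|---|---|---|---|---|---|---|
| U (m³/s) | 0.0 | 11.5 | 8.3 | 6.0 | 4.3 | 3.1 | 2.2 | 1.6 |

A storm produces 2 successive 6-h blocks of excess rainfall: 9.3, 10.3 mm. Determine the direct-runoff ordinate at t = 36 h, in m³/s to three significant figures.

Q ≈ 5.24 m³/s

By discrete convolution, Q_j = Σ (P_i / 10 mm) · U_{j−i}.
At t = 36 h (j=6): Q = (9.3/10)·2.2 + (10.3/10)·3.1 = 5.24 m³/s.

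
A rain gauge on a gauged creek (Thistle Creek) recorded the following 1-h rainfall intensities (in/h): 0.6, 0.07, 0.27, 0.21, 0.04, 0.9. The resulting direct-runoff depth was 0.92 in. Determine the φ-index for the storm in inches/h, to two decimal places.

Only the 2 blocks with intensity above φ contribute runoff: 0.6, 0.9 in/h.
Σ(I−φ)·Δt = d  ⇒  (0.6+0.9 − 2φ)·1 = 0.92
φ = (1.500 − 0.92/1) / 2 = 0.29 in/h.

φ ≈ 0.29 in/h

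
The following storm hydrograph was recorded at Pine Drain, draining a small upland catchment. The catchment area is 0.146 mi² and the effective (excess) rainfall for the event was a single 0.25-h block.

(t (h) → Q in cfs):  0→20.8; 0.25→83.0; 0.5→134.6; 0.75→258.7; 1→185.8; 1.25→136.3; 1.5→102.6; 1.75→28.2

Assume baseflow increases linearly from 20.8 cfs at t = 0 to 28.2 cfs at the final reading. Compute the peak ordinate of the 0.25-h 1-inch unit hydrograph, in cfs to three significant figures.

U_p ≈ 117 cfs

Direct runoff: 0.00, 61.14, 111.69, 234.73, 160.77, 110.21, 75.46, 0.00 cfs; ΣQ_DR = 754.0 cfs, peak = 234.73 cfs.
Runoff depth d = ΣQ_DR·Δt / A = 754.0 × 900 / (0.146 mi²) = 2.001 in.
The 1-inch UH is the DRH scaled by (1 in)/d, so U_p = 234.73 × 1/2.001 = 117 cfs.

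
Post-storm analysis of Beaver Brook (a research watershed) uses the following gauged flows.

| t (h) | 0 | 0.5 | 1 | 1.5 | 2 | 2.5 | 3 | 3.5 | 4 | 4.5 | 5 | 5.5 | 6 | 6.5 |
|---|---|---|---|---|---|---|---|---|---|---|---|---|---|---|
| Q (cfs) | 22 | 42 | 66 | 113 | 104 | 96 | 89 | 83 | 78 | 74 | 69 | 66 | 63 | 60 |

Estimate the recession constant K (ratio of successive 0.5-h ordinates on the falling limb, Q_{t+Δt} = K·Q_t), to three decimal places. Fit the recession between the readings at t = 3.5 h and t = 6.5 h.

K ≈ 0.947

Using the recession-limb readings at t = 3.5 h and t = 6.5 h: Q falls from 83 to 60 cfs over 6 intervals.
K = (Q₂/Q₁)^(1/6) = (60/83)^(1/6) = 0.947.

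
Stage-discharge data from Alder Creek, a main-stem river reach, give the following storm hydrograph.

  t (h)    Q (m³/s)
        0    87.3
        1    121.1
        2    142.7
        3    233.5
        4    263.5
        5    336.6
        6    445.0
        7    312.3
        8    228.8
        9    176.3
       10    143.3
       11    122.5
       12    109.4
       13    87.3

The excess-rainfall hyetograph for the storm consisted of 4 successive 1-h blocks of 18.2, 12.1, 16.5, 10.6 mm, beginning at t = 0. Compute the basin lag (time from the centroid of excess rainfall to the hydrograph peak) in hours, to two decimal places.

Centroid of excess rainfall: t_c = Σ P_i·t̄_i / ΣP_i = 1.8397 h (block centres at 0.5, 1.5, 2.5, 3.5 h).
Hydrograph peak occurs at t = 6 h, so basin lag t_L = 6 − 1.8397 = 4.16 h.

t_L ≈ 4.16 h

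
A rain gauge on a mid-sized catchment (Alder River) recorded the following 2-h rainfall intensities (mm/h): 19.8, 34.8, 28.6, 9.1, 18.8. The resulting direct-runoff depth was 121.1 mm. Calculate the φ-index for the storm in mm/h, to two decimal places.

φ ≈ 10.36 mm/h

Only the 4 blocks with intensity above φ contribute runoff: 19.8, 34.8, 28.6, 18.8 mm/h.
Σ(I−φ)·Δt = d  ⇒  (19.8+34.8+28.6+18.8 − 4φ)·2 = 121.1
φ = (102.0 − 121.1/2) / 4 = 10.36 mm/h.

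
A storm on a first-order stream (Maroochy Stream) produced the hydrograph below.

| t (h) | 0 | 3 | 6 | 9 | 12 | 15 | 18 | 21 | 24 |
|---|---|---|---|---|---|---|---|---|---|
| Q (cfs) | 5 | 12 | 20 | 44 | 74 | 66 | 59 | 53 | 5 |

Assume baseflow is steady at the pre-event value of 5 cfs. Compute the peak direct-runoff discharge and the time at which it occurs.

Q_p = 69.0 cfs at t = 12 h

Subtracting baseflow gives direct-runoff ordinates: 0.0, 7.0, 15.0, 39.0, 69.0, 61.0, 54.0, 48.0, 0.0 cfs.
The maximum is 69.0 cfs, occurring at the reading for t = 12 h.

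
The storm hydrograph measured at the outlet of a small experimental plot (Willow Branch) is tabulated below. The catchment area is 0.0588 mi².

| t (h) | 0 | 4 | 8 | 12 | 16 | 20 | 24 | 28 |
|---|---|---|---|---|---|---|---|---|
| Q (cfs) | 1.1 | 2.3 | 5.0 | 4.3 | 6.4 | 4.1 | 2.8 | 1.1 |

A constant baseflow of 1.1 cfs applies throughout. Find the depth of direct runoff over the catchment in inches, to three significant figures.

d ≈ 1.93 in

Direct runoff: 0.0, 1.2, 3.9, 3.2, 5.3, 3.0, 1.7, 0.0 cfs; ΣQ_DR = 18.30 cfs.
V = ΣQ_DR · Δt = 18.30 × 14400 s = 2.635 × 10^5 ft³.
Over A = 0.0588 mi², depth = V / A = 1.93 in.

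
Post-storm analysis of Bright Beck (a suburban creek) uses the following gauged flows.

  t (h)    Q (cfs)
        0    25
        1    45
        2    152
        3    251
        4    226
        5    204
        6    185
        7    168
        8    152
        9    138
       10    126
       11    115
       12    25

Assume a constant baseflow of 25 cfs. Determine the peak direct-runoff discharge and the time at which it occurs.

Subtracting baseflow gives direct-runoff ordinates: 0.0, 20.0, 127.0, 226.0, 201.0, 179.0, 160.0, 143.0, 127.0, 113.0, 101.0, 90.0, 0.0 cfs.
The maximum is 226.0 cfs, occurring at the reading for t = 3 h.

Q_p = 226.0 cfs at t = 3 h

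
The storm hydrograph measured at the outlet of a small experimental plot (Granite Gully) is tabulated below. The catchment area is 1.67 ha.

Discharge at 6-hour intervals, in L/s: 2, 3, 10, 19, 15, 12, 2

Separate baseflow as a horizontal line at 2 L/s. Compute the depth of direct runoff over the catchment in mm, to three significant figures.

d ≈ 63.4 mm

Direct runoff: 0.0, 1.0, 8.0, 17.0, 13.0, 10.0, 0.0 L/s; ΣQ_DR = 49.00 L/s.
V = ΣQ_DR · Δt = 49.00 × 21600 s = 1.058 × 10^6 L.
Over A = 1.67 ha, depth = V / A = 63.4 mm.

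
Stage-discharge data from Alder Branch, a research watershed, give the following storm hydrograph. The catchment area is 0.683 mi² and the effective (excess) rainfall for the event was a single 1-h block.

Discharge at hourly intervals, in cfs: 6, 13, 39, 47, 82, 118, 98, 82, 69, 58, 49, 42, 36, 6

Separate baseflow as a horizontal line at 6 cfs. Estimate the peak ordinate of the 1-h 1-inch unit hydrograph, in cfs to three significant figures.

U_p ≈ 74.7 cfs

Direct runoff: 0.0, 7.0, 33.0, 41.0, 76.0, 112.0, 92.0, 76.0, 63.0, 52.0, 43.0, 36.0, 30.0, 0.0 cfs; ΣQ_DR = 661.0 cfs, peak = 112.0 cfs.
Runoff depth d = ΣQ_DR·Δt / A = 661.0 × 3600 / (0.683 mi²) = 1.500 in.
The 1-inch UH is the DRH scaled by (1 in)/d, so U_p = 112.0 × 1/1.500 = 74.7 cfs.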